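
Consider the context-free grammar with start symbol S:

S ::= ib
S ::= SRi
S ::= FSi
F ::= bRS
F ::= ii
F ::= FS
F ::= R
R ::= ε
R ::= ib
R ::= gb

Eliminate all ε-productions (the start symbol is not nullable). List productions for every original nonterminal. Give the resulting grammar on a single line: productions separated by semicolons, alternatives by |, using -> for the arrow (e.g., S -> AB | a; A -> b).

Nullable set: {F, R}.
S -> FSi: F nullable, giving FSi | Si.
S -> SRi: R nullable, giving SRi | Si.
F -> FS: F nullable, giving FS | S.
F -> R: R nullable, giving R.
F -> bRS: R nullable, giving bRS | bS.
Drop R -> ε.
Unchanged (no nullable symbols): S -> ib; F -> ii; R -> gb; R -> ib.

S -> Si | ib | FSi | SRi; F -> R | S | FS | bS | ii | bRS; R -> gb | ib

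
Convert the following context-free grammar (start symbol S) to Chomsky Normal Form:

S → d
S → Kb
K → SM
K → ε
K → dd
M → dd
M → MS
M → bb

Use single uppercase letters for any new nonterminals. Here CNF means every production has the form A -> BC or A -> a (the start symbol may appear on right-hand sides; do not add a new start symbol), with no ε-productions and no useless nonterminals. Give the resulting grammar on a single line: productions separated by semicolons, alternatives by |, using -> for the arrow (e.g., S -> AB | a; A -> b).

S -> b | d | KB; A -> d; B -> b; K -> AA | SM; M -> AA | BB | MS

Nullable: {K}; after ε-elimination: S -> b | d | Kb; K -> SM | dd; M -> MS | bb | dd.
No unit productions to eliminate.
TERM: introduce B -> b, A -> d and substitute in every rule of length ≥2.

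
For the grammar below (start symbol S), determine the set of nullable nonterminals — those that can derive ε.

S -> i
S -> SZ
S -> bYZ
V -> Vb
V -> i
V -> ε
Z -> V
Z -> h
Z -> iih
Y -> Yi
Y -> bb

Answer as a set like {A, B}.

Directly nullable (have an ε-rule): {V}.
Z is nullable via Z -> V (every symbol on the right is already known nullable).
Not nullable: S, Y — each has a terminal in every rule's right-hand side or depends on a non-nullable symbol.

{V, Z}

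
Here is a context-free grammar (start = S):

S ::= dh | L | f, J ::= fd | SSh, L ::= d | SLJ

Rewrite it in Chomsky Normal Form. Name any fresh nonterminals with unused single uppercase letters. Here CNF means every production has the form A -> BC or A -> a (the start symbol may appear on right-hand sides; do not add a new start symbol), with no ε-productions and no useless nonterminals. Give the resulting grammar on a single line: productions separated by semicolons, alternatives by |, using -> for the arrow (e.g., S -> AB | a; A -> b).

S -> d | f | CA | SF; A -> h; B -> f; C -> d; D -> SA; E -> LJ; F -> LJ; J -> BC | SD; L -> d | SE

No ε-productions.
After unit-elimination: S -> d | f | dh | SLJ; J -> fd | SSh; L -> d | SLJ.
TERM: introduce C -> d, B -> f, A -> h and substitute in every rule of length ≥2.
BIN: J -> SSA becomes J -> SD, D -> SA; L -> SLJ becomes L -> SE, E -> LJ; S -> SLJ becomes S -> SF, F -> LJ.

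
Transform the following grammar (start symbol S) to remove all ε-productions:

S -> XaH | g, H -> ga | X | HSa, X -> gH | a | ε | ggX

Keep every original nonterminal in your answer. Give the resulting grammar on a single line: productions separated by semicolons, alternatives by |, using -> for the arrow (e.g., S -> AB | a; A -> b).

S -> a | g | Xa | aH | XaH; H -> X | Sa | ga | HSa; X -> a | g | gH | gg | ggX

Nullable set: {H, X}.
S -> XaH: X, H nullable, giving Xa | XaH | a | aH.
H -> HSa: H nullable, giving HSa | Sa.
H -> X: X nullable, giving X.
Drop X -> ε.
X -> gH: H nullable, giving g | gH.
X -> ggX: X nullable, giving gg | ggX.
Unchanged (no nullable symbols): S -> g; H -> ga; X -> a.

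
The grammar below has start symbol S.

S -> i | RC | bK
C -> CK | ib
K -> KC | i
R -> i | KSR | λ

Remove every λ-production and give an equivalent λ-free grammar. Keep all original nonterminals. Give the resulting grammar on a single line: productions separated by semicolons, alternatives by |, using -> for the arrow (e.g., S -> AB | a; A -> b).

S -> C | i | RC | bK; C -> CK | ib; K -> i | KC; R -> i | KS | KSR

Nullable set: {R}.
S -> RC: R nullable, giving C | RC.
Drop R -> λ.
R -> KSR: R nullable, giving KS | KSR.
Unchanged (no nullable symbols): S -> bK; S -> i; C -> CK; C -> ib; K -> KC; K -> i; R -> i.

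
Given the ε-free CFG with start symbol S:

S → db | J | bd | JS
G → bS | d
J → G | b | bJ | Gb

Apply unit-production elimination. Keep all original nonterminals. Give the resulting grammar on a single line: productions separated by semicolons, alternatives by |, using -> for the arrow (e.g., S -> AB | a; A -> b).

S -> b | d | Gb | JS | bJ | bS | bd | db; G -> d | bS; J -> b | d | Gb | bJ | bS

Unit productions: J->G, S->J.
Unit pairs (A ⇒* B via units): (J,G), (S,G), (S,J).
S: inherits non-unit rules of {G, J, S} → Gb | JS | b | bJ | bS | bd | d | db.
G: inherits non-unit rules of {G} → bS | d.
J: inherits non-unit rules of {G, J} → Gb | b | bJ | bS | d.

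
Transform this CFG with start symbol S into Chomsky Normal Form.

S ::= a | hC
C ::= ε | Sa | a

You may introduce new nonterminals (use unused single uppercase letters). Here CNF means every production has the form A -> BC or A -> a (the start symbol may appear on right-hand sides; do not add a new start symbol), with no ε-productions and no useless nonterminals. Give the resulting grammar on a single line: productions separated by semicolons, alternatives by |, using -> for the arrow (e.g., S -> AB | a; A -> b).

Nullable: {C}; after ε-elimination: S -> a | h | hC; C -> a | Sa.
No unit productions to eliminate.
TERM: introduce A -> a, B -> h and substitute in every rule of length ≥2.

S -> a | h | BC; A -> a; B -> h; C -> a | SA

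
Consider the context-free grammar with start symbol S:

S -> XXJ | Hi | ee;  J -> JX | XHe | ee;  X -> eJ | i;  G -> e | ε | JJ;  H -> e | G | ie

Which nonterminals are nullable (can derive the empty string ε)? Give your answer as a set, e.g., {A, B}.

Directly nullable (have an ε-rule): {G}.
H is nullable via H -> G (every symbol on the right is already known nullable).
Not nullable: J, S, X — each has a terminal in every rule's right-hand side or depends on a non-nullable symbol.

{G, H}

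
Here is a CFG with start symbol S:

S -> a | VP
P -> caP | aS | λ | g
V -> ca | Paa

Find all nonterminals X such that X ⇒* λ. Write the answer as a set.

{P}

Directly nullable (have an ε-rule): {P}.
Not nullable: S, V — each has a terminal in every rule's right-hand side or depends on a non-nullable symbol.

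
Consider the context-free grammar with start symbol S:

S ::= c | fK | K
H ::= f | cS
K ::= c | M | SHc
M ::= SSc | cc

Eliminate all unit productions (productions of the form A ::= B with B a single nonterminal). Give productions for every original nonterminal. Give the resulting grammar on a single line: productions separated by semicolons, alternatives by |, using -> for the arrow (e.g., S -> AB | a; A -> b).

S -> c | cc | fK | SHc | SSc; H -> f | cS; K -> c | cc | SHc | SSc; M -> cc | SSc

Unit productions: K->M, S->K.
Unit pairs (A ⇒* B via units): (K,M), (S,K), (S,M).
S: inherits non-unit rules of {K, M, S} → SHc | SSc | c | cc | fK.
H: inherits non-unit rules of {H} → cS | f.
K: inherits non-unit rules of {K, M} → SHc | SSc | c | cc.
M: inherits non-unit rules of {M} → SSc | cc.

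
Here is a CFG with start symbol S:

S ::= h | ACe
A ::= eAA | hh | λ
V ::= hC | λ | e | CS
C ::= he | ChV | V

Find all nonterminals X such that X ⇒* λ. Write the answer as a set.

Directly nullable (have an ε-rule): {A, V}.
C is nullable via C -> V (every symbol on the right is already known nullable).
Not nullable: S — each has a terminal in every rule's right-hand side or depends on a non-nullable symbol.

{A, C, V}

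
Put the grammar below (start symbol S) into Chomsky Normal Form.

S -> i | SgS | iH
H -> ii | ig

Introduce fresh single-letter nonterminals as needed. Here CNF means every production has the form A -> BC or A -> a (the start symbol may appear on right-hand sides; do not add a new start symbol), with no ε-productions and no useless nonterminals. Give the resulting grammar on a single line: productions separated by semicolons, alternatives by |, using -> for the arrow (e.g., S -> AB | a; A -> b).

S -> i | AH | SC; A -> i; B -> g; C -> BS; H -> AA | AB

No ε-productions.
No unit productions to eliminate.
TERM: introduce B -> g, A -> i and substitute in every rule of length ≥2.
BIN: S -> SBS becomes S -> SC, C -> BS.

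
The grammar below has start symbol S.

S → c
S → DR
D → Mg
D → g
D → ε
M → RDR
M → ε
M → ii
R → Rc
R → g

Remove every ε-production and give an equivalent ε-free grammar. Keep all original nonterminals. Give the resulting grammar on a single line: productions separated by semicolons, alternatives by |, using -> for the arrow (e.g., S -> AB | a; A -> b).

Nullable set: {D, M}.
S -> DR: D nullable, giving DR | R.
Drop D -> ε.
D -> Mg: M nullable, giving Mg | g.
Drop M -> ε.
M -> RDR: D nullable, giving RDR | RR.
Unchanged (no nullable symbols): S -> c; D -> g; M -> ii; R -> Rc; R -> g.

S -> R | c | DR; D -> g | Mg; M -> RR | ii | RDR; R -> g | Rc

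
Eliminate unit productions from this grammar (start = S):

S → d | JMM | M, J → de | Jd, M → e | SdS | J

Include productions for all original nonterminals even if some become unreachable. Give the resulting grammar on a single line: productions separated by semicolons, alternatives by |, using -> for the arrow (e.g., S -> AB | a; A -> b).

Unit productions: M->J, S->M.
Unit pairs (A ⇒* B via units): (M,J), (S,J), (S,M).
S: inherits non-unit rules of {J, M, S} → JMM | Jd | SdS | d | de | e.
J: inherits non-unit rules of {J} → Jd | de.
M: inherits non-unit rules of {J, M} → Jd | SdS | de | e.

S -> d | e | Jd | de | JMM | SdS; J -> Jd | de; M -> e | Jd | de | SdS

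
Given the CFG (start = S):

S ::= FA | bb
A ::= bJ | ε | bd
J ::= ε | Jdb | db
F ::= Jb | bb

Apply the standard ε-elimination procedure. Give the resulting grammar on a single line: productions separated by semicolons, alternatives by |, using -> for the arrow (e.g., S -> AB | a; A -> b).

Nullable set: {A, J}.
S -> FA: A nullable, giving F | FA.
Drop A -> ε.
A -> bJ: J nullable, giving b | bJ.
F -> Jb: J nullable, giving Jb | b.
Drop J -> ε.
J -> Jdb: J nullable, giving Jdb | db.
Unchanged (no nullable symbols): S -> bb; A -> bd; F -> bb; J -> db.

S -> F | FA | bb; A -> b | bJ | bd; F -> b | Jb | bb; J -> db | Jdb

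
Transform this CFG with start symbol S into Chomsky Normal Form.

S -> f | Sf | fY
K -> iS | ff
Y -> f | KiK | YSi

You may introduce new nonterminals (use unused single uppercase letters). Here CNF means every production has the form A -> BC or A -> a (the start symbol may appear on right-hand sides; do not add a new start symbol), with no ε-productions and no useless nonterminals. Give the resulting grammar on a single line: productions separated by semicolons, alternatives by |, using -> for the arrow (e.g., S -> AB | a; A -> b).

No ε-productions.
No unit productions to eliminate.
TERM: introduce A -> f, B -> i and substitute in every rule of length ≥2.
BIN: Y -> KBK becomes Y -> KC, C -> BK; Y -> YSB becomes Y -> YD, D -> SB.

S -> f | AY | SA; A -> f; B -> i; C -> BK; D -> SB; K -> AA | BS; Y -> f | KC | YD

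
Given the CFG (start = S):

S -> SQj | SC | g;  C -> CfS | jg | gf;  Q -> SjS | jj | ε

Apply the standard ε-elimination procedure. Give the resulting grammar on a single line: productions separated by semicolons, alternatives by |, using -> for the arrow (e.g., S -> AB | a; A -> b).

Nullable set: {Q}.
S -> SQj: Q nullable, giving SQj | Sj.
Drop Q -> ε.
Unchanged (no nullable symbols): S -> SC; S -> g; C -> CfS; C -> gf; C -> jg; Q -> SjS; Q -> jj.

S -> g | SC | Sj | SQj; C -> gf | jg | CfS; Q -> jj | SjS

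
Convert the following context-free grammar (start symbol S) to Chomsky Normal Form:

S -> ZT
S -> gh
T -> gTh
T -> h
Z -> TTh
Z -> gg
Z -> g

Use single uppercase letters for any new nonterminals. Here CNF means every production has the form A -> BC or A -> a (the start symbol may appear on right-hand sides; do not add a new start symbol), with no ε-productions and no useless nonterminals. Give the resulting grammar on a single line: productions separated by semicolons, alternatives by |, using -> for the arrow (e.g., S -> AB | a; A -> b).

S -> AB | ZT; A -> g; B -> h; C -> TB; D -> TB; T -> h | AC; Z -> g | AA | TD

No ε-productions.
No unit productions to eliminate.
TERM: introduce A -> g, B -> h and substitute in every rule of length ≥2.
BIN: T -> ATB becomes T -> AC, C -> TB; Z -> TTB becomes Z -> TD, D -> TB.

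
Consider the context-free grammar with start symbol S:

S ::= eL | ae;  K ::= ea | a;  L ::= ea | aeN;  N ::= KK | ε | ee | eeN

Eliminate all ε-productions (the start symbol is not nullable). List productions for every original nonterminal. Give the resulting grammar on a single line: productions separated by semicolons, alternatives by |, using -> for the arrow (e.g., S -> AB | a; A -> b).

Nullable set: {N}.
L -> aeN: N nullable, giving ae | aeN.
Drop N -> ε.
N -> eeN: N nullable, giving ee | eeN.
Unchanged (no nullable symbols): S -> ae; S -> eL; K -> a; K -> ea; L -> ea; N -> KK; N -> ee.

S -> ae | eL; K -> a | ea; L -> ae | ea | aeN; N -> KK | ee | eeN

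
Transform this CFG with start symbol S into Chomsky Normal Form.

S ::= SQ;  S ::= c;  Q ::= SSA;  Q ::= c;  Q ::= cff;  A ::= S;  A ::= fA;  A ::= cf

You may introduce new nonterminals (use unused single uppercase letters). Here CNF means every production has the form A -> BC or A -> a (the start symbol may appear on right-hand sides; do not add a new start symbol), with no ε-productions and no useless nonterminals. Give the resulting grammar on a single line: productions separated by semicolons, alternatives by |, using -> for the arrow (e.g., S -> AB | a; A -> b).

No ε-productions.
After unit-elimination: S -> c | SQ; A -> c | SQ | cf | fA; Q -> c | SSA | cff.
TERM: introduce B -> c, C -> f and substitute in every rule of length ≥2.
BIN: Q -> BCC becomes Q -> BD, D -> CC; Q -> SSA becomes Q -> SE, E -> SA.

S -> c | SQ; A -> c | BC | CA | SQ; B -> c; C -> f; D -> CC; E -> SA; Q -> c | BD | SE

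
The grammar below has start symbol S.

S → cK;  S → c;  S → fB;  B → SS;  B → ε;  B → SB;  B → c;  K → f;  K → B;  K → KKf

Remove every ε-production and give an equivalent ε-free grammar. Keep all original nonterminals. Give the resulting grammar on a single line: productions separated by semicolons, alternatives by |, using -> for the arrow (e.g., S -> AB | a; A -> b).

S -> c | f | cK | fB; B -> S | c | SB | SS; K -> B | f | Kf | KKf

Nullable set: {B, K}.
S -> cK: K nullable, giving c | cK.
S -> fB: B nullable, giving f | fB.
Drop B -> ε.
B -> SB: B nullable, giving S | SB.
K -> B: B nullable, giving B.
K -> KKf: K, K nullable, giving KKf | Kf | f.
Unchanged (no nullable symbols): S -> c; B -> SS; B -> c; K -> f.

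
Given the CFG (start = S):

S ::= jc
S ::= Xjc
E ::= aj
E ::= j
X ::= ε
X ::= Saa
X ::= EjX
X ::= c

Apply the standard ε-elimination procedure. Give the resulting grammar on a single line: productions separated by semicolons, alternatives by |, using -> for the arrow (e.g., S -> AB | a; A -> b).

S -> jc | Xjc; E -> j | aj; X -> c | Ej | EjX | Saa

Nullable set: {X}.
S -> Xjc: X nullable, giving Xjc | jc.
Drop X -> ε.
X -> EjX: X nullable, giving Ej | EjX.
Unchanged (no nullable symbols): S -> jc; E -> aj; E -> j; X -> Saa; X -> c.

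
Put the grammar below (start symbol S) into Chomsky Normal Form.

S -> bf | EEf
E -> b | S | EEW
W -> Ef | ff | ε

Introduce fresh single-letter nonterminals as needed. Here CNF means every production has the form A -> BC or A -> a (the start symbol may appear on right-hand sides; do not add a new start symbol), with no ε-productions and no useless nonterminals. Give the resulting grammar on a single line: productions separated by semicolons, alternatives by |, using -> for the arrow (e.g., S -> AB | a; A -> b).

S -> BA | EF; A -> f; B -> b; C -> EA; D -> EW; E -> b | BA | EC | ED | EE; F -> EA; W -> AA | EA

Nullable: {W}; after ε-elimination: S -> bf | EEf; E -> S | b | EE | EEW; W -> Ef | ff.
After unit-elimination: S -> bf | EEf; E -> b | EE | bf | EEW | EEf; W -> Ef | ff.
TERM: introduce B -> b, A -> f and substitute in every rule of length ≥2.
BIN: E -> EEA becomes E -> EC, C -> EA; E -> EEW becomes E -> ED, D -> EW; S -> EEA becomes S -> EF, F -> EA.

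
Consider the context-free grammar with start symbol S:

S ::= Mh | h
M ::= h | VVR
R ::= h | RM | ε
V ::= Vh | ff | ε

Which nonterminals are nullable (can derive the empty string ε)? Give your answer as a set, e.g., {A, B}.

Directly nullable (have an ε-rule): {R, V}.
M is nullable via M -> VVR (every symbol on the right is already known nullable).
Not nullable: S — each has a terminal in every rule's right-hand side or depends on a non-nullable symbol.

{M, R, V}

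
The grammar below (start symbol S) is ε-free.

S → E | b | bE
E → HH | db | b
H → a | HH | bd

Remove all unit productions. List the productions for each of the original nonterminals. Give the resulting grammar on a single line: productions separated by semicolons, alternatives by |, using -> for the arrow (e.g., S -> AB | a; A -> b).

S -> b | HH | bE | db; E -> b | HH | db; H -> a | HH | bd

Unit productions: S->E.
Unit pairs (A ⇒* B via units): (S,E).
S: inherits non-unit rules of {E, S} → HH | b | bE | db.
E: inherits non-unit rules of {E} → HH | b | db.
H: inherits non-unit rules of {H} → HH | a | bd.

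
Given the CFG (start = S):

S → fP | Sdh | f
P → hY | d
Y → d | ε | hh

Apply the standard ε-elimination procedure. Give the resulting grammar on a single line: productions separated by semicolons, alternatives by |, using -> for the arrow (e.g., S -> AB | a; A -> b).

S -> f | fP | Sdh; P -> d | h | hY; Y -> d | hh

Nullable set: {Y}.
P -> hY: Y nullable, giving h | hY.
Drop Y -> ε.
Unchanged (no nullable symbols): S -> Sdh; S -> f; S -> fP; P -> d; Y -> d; Y -> hh.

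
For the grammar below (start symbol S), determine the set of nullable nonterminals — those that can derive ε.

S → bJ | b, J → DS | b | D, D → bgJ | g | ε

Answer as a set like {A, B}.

Directly nullable (have an ε-rule): {D}.
J is nullable via J -> D (every symbol on the right is already known nullable).
Not nullable: S — each has a terminal in every rule's right-hand side or depends on a non-nullable symbol.

{D, J}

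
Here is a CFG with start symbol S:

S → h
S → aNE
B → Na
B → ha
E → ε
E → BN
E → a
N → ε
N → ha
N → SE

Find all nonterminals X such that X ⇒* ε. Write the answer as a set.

{E, N}

Directly nullable (have an ε-rule): {E, N}.
Not nullable: B, S — each has a terminal in every rule's right-hand side or depends on a non-nullable symbol.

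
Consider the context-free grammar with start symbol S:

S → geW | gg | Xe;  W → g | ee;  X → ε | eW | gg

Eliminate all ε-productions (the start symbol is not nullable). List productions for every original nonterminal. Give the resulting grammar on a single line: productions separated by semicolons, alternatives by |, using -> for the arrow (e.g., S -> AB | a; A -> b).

S -> e | Xe | gg | geW; W -> g | ee; X -> eW | gg

Nullable set: {X}.
S -> Xe: X nullable, giving Xe | e.
Drop X -> ε.
Unchanged (no nullable symbols): S -> geW; S -> gg; W -> ee; W -> g; X -> eW; X -> gg.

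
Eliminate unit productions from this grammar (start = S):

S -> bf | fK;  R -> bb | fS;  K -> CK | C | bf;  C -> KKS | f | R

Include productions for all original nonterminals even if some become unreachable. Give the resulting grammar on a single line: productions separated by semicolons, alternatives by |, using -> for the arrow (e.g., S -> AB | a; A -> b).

S -> bf | fK; C -> f | bb | fS | KKS; K -> f | CK | bb | bf | fS | KKS; R -> bb | fS

Unit productions: C->R, K->C.
Unit pairs (A ⇒* B via units): (C,R), (K,C), (K,R).
S: inherits non-unit rules of {S} → bf | fK.
C: inherits non-unit rules of {C, R} → KKS | bb | f | fS.
K: inherits non-unit rules of {C, K, R} → CK | KKS | bb | bf | f | fS.
R: inherits non-unit rules of {R} → bb | fS.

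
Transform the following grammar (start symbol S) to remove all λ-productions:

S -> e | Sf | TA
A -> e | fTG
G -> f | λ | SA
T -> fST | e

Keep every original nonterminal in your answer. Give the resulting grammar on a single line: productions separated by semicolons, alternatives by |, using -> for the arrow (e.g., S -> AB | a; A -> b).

Nullable set: {G}.
A -> fTG: G nullable, giving fT | fTG.
Drop G -> λ.
Unchanged (no nullable symbols): S -> Sf; S -> TA; S -> e; A -> e; G -> SA; G -> f; T -> e; T -> fST.

S -> e | Sf | TA; A -> e | fT | fTG; G -> f | SA; T -> e | fST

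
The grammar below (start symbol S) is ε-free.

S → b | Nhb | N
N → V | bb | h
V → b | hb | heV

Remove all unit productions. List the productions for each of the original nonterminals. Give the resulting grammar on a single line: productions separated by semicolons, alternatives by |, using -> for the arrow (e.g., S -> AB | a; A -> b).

S -> b | h | bb | hb | Nhb | heV; N -> b | h | bb | hb | heV; V -> b | hb | heV

Unit productions: N->V, S->N.
Unit pairs (A ⇒* B via units): (N,V), (S,N), (S,V).
S: inherits non-unit rules of {N, S, V} → Nhb | b | bb | h | hb | heV.
N: inherits non-unit rules of {N, V} → b | bb | h | hb | heV.
V: inherits non-unit rules of {V} → b | hb | heV.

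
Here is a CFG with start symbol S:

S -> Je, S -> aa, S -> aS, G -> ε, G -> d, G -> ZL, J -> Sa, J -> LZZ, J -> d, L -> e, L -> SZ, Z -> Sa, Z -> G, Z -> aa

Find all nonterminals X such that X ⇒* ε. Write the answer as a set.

{G, Z}

Directly nullable (have an ε-rule): {G}.
Z is nullable via Z -> G (every symbol on the right is already known nullable).
Not nullable: J, L, S — each has a terminal in every rule's right-hand side or depends on a non-nullable symbol.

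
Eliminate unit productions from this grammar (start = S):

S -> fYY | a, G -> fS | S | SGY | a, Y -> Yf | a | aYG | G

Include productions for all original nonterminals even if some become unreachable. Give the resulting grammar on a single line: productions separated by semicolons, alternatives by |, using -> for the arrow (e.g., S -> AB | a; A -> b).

S -> a | fYY; G -> a | fS | SGY | fYY; Y -> a | Yf | fS | SGY | aYG | fYY

Unit productions: G->S, Y->G.
Unit pairs (A ⇒* B via units): (G,S), (Y,G), (Y,S).
S: inherits non-unit rules of {S} → a | fYY.
G: inherits non-unit rules of {G, S} → SGY | a | fS | fYY.
Y: inherits non-unit rules of {G, S, Y} → SGY | Yf | a | aYG | fS | fYY.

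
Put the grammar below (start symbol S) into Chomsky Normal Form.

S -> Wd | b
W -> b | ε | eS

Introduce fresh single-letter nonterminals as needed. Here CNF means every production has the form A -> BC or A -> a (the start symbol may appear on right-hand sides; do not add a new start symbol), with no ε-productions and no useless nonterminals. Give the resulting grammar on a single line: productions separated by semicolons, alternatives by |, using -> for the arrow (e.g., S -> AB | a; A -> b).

S -> b | d | WA; A -> d; B -> e; W -> b | BS

Nullable: {W}; after ε-elimination: S -> b | d | Wd; W -> b | eS.
No unit productions to eliminate.
TERM: introduce A -> d, B -> e and substitute in every rule of length ≥2.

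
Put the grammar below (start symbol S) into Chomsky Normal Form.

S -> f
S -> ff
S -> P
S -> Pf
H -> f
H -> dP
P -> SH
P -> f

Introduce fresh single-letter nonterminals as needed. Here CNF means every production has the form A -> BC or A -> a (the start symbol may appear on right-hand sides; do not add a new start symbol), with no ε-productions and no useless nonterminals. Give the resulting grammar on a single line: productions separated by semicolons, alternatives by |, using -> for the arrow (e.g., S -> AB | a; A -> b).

S -> f | BB | PB | SH; A -> d; B -> f; H -> f | AP; P -> f | SH

No ε-productions.
After unit-elimination: S -> f | Pf | SH | ff; H -> f | dP; P -> f | SH.
TERM: introduce A -> d, B -> f and substitute in every rule of length ≥2.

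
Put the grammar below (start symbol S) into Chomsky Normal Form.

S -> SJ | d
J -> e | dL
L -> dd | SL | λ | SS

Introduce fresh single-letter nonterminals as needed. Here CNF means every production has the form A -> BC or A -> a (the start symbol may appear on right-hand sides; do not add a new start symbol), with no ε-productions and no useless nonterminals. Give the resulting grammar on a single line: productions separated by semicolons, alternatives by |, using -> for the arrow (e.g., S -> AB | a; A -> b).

Nullable: {L}; after ε-elimination: S -> d | SJ; J -> d | e | dL; L -> S | SL | SS | dd.
After unit-elimination: S -> d | SJ; J -> d | e | dL; L -> d | SJ | SL | SS | dd.
TERM: introduce A -> d and substitute in every rule of length ≥2.

S -> d | SJ; A -> d; J -> d | e | AL; L -> d | AA | SJ | SL | SS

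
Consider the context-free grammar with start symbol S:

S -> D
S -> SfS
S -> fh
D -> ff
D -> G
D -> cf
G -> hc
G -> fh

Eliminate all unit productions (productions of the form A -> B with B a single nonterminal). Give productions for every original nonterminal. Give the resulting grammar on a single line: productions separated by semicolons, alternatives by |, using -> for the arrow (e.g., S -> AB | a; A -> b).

Unit productions: D->G, S->D.
Unit pairs (A ⇒* B via units): (D,G), (S,D), (S,G).
S: inherits non-unit rules of {D, G, S} → SfS | cf | ff | fh | hc.
D: inherits non-unit rules of {D, G} → cf | ff | fh | hc.
G: inherits non-unit rules of {G} → fh | hc.

S -> cf | ff | fh | hc | SfS; D -> cf | ff | fh | hc; G -> fh | hc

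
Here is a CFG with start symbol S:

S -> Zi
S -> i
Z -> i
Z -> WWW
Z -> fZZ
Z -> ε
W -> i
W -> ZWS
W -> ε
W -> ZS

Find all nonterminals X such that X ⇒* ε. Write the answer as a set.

{W, Z}

Directly nullable (have an ε-rule): {W, Z}.
Not nullable: S — each has a terminal in every rule's right-hand side or depends on a non-nullable symbol.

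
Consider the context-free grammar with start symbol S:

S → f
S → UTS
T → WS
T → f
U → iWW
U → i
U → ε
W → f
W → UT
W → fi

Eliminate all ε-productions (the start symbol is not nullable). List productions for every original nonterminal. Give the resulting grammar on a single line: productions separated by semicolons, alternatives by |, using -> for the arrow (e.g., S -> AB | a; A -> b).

S -> f | TS | UTS; T -> f | WS; U -> i | iWW; W -> T | f | UT | fi

Nullable set: {U}.
S -> UTS: U nullable, giving TS | UTS.
Drop U -> ε.
W -> UT: U nullable, giving T | UT.
Unchanged (no nullable symbols): S -> f; T -> WS; T -> f; U -> i; U -> iWW; W -> f; W -> fi.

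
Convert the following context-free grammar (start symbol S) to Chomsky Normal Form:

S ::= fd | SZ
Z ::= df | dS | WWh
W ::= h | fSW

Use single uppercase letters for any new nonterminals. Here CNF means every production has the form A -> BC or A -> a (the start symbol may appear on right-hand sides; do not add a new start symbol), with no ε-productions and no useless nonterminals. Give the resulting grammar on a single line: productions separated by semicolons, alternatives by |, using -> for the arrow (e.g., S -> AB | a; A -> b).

No ε-productions.
No unit productions to eliminate.
TERM: introduce B -> d, A -> f, C -> h and substitute in every rule of length ≥2.
BIN: W -> ASW becomes W -> AD, D -> SW; Z -> WWC becomes Z -> WE, E -> WC.

S -> AB | SZ; A -> f; B -> d; C -> h; D -> SW; E -> WC; W -> h | AD; Z -> BA | BS | WE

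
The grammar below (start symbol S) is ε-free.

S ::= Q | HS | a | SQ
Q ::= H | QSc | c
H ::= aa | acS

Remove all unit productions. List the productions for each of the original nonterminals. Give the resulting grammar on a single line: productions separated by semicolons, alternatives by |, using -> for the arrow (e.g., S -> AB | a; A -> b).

S -> a | c | HS | SQ | aa | QSc | acS; H -> aa | acS; Q -> c | aa | QSc | acS

Unit productions: Q->H, S->Q.
Unit pairs (A ⇒* B via units): (Q,H), (S,H), (S,Q).
S: inherits non-unit rules of {H, Q, S} → HS | QSc | SQ | a | aa | acS | c.
H: inherits non-unit rules of {H} → aa | acS.
Q: inherits non-unit rules of {H, Q} → QSc | aa | acS | c.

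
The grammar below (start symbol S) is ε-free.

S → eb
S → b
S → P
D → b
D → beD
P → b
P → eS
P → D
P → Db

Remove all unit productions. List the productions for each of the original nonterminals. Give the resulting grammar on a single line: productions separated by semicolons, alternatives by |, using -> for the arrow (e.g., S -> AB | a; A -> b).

S -> b | Db | eS | eb | beD; D -> b | beD; P -> b | Db | eS | beD

Unit productions: P->D, S->P.
Unit pairs (A ⇒* B via units): (P,D), (S,D), (S,P).
S: inherits non-unit rules of {D, P, S} → Db | b | beD | eS | eb.
D: inherits non-unit rules of {D} → b | beD.
P: inherits non-unit rules of {D, P} → Db | b | beD | eS.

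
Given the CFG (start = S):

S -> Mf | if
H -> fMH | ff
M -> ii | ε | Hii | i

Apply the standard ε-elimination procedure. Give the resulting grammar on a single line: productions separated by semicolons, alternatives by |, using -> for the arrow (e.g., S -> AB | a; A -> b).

Nullable set: {M}.
S -> Mf: M nullable, giving Mf | f.
H -> fMH: M nullable, giving fH | fMH.
Drop M -> ε.
Unchanged (no nullable symbols): S -> if; H -> ff; M -> Hii; M -> i; M -> ii.

S -> f | Mf | if; H -> fH | ff | fMH; M -> i | ii | Hii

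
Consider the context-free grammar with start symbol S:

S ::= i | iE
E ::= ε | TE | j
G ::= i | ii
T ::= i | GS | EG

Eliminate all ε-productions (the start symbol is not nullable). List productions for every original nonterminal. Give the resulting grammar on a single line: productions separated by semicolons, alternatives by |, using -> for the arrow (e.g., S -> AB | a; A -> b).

S -> i | iE; E -> T | j | TE; G -> i | ii; T -> G | i | EG | GS

Nullable set: {E}.
S -> iE: E nullable, giving i | iE.
Drop E -> ε.
E -> TE: E nullable, giving T | TE.
T -> EG: E nullable, giving EG | G.
Unchanged (no nullable symbols): S -> i; E -> j; G -> i; G -> ii; T -> GS; T -> i.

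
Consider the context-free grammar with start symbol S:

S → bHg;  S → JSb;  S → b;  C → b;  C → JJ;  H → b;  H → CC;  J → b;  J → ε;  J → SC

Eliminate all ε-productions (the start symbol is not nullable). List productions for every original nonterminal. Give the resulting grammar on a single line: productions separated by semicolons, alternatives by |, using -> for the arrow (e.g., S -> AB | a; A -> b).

S -> b | Sb | bg | JSb | bHg; C -> J | b | JJ; H -> C | b | CC; J -> S | b | SC

Nullable set: {C, H, J}.
S -> JSb: J nullable, giving JSb | Sb.
S -> bHg: H nullable, giving bHg | bg.
C -> JJ: J, J nullable, giving J | JJ.
H -> CC: C, C nullable, giving C | CC.
Drop J -> ε.
J -> SC: C nullable, giving S | SC.
Unchanged (no nullable symbols): S -> b; C -> b; H -> b; J -> b.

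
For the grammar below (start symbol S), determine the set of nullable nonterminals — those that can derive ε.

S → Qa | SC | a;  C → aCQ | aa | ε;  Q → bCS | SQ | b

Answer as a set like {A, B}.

Directly nullable (have an ε-rule): {C}.
Not nullable: Q, S — each has a terminal in every rule's right-hand side or depends on a non-nullable symbol.

{C}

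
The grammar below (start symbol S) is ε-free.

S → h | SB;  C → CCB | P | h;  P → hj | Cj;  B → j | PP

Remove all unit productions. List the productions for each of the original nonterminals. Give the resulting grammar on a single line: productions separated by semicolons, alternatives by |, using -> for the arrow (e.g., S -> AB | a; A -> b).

Unit productions: C->P.
Unit pairs (A ⇒* B via units): (C,P).
S: inherits non-unit rules of {S} → SB | h.
B: inherits non-unit rules of {B} → PP | j.
C: inherits non-unit rules of {C, P} → CCB | Cj | h | hj.
P: inherits non-unit rules of {P} → Cj | hj.

S -> h | SB; B -> j | PP; C -> h | Cj | hj | CCB; P -> Cj | hj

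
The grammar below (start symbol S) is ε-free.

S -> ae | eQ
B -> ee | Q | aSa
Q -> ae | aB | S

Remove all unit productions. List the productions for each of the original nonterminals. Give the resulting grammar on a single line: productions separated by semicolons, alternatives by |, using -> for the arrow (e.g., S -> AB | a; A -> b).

S -> ae | eQ; B -> aB | ae | eQ | ee | aSa; Q -> aB | ae | eQ

Unit productions: B->Q, Q->S.
Unit pairs (A ⇒* B via units): (B,Q), (B,S), (Q,S).
S: inherits non-unit rules of {S} → ae | eQ.
B: inherits non-unit rules of {B, Q, S} → aB | aSa | ae | eQ | ee.
Q: inherits non-unit rules of {Q, S} → aB | ae | eQ.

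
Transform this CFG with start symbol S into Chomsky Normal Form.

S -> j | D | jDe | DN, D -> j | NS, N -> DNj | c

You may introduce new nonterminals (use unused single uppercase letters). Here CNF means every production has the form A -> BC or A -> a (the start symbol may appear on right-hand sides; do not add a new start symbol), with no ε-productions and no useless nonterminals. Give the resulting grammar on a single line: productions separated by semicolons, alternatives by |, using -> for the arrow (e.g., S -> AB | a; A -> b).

S -> j | AE | DN | NS; A -> j; B -> e; C -> NA; D -> j | NS; E -> DB; N -> c | DC

No ε-productions.
After unit-elimination: S -> j | DN | NS | jDe; D -> j | NS; N -> c | DNj.
TERM: introduce B -> e, A -> j and substitute in every rule of length ≥2.
BIN: N -> DNA becomes N -> DC, C -> NA; S -> ADB becomes S -> AE, E -> DB.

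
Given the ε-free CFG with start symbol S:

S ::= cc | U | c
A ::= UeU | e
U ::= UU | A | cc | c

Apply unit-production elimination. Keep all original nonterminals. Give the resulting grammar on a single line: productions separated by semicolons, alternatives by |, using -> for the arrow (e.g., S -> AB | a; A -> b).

S -> c | e | UU | cc | UeU; A -> e | UeU; U -> c | e | UU | cc | UeU

Unit productions: S->U, U->A.
Unit pairs (A ⇒* B via units): (S,A), (S,U), (U,A).
S: inherits non-unit rules of {A, S, U} → UU | UeU | c | cc | e.
A: inherits non-unit rules of {A} → UeU | e.
U: inherits non-unit rules of {A, U} → UU | UeU | c | cc | e.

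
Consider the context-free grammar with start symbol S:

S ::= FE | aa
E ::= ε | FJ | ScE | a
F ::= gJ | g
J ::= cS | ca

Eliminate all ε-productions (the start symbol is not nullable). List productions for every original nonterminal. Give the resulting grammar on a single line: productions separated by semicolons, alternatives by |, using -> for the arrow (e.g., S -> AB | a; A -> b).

S -> F | FE | aa; E -> a | FJ | Sc | ScE; F -> g | gJ; J -> cS | ca

Nullable set: {E}.
S -> FE: E nullable, giving F | FE.
Drop E -> ε.
E -> ScE: E nullable, giving Sc | ScE.
Unchanged (no nullable symbols): S -> aa; E -> FJ; E -> a; F -> g; F -> gJ; J -> cS; J -> ca.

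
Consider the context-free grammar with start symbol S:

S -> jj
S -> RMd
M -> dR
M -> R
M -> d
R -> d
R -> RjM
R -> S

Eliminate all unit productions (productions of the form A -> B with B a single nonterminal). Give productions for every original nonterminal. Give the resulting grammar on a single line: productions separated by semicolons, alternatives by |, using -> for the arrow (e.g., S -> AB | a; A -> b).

Unit productions: M->R, R->S.
Unit pairs (A ⇒* B via units): (M,R), (M,S), (R,S).
S: inherits non-unit rules of {S} → RMd | jj.
M: inherits non-unit rules of {M, R, S} → RMd | RjM | d | dR | jj.
R: inherits non-unit rules of {R, S} → RMd | RjM | d | jj.

S -> jj | RMd; M -> d | dR | jj | RMd | RjM; R -> d | jj | RMd | RjM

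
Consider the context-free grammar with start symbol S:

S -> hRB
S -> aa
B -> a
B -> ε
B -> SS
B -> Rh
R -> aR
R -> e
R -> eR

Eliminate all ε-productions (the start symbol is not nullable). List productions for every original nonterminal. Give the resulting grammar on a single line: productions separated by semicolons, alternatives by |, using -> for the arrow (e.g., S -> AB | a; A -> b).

Nullable set: {B}.
S -> hRB: B nullable, giving hR | hRB.
Drop B -> ε.
Unchanged (no nullable symbols): S -> aa; B -> Rh; B -> SS; B -> a; R -> aR; R -> e; R -> eR.

S -> aa | hR | hRB; B -> a | Rh | SS; R -> e | aR | eR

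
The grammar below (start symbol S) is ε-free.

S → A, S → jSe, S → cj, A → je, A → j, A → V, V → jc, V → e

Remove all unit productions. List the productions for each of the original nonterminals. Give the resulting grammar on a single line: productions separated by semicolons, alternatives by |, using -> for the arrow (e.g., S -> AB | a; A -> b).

S -> e | j | cj | jc | je | jSe; A -> e | j | jc | je; V -> e | jc

Unit productions: A->V, S->A.
Unit pairs (A ⇒* B via units): (A,V), (S,A), (S,V).
S: inherits non-unit rules of {A, S, V} → cj | e | j | jSe | jc | je.
A: inherits non-unit rules of {A, V} → e | j | jc | je.
V: inherits non-unit rules of {V} → e | jc.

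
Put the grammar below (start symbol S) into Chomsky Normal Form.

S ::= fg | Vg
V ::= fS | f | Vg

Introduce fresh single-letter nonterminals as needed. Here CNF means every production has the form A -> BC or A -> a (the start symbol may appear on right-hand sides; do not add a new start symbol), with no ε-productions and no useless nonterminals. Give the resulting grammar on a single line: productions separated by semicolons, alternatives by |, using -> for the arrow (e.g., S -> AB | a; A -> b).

No ε-productions.
No unit productions to eliminate.
TERM: introduce B -> f, A -> g and substitute in every rule of length ≥2.

S -> BA | VA; A -> g; B -> f; V -> f | BS | VA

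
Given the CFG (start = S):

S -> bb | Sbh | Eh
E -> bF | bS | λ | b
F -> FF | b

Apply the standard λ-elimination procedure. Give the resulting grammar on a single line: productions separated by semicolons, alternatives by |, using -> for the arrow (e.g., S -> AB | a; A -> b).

S -> h | Eh | bb | Sbh; E -> b | bF | bS; F -> b | FF

Nullable set: {E}.
S -> Eh: E nullable, giving Eh | h.
Drop E -> λ.
Unchanged (no nullable symbols): S -> Sbh; S -> bb; E -> b; E -> bF; E -> bS; F -> FF; F -> b.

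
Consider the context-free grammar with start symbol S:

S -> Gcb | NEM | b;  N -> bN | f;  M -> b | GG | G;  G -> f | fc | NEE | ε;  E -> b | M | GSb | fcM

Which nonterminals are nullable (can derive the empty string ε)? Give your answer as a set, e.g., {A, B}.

Directly nullable (have an ε-rule): {G}.
M is nullable via M -> G (every symbol on the right is already known nullable).
E is nullable via E -> M (every symbol on the right is already known nullable).
Not nullable: N, S — each has a terminal in every rule's right-hand side or depends on a non-nullable symbol.

{E, G, M}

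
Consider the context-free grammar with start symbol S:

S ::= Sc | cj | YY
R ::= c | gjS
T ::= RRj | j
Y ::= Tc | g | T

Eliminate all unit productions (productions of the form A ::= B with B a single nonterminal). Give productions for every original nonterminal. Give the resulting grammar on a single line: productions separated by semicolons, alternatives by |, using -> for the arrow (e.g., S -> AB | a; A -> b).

S -> Sc | YY | cj; R -> c | gjS; T -> j | RRj; Y -> g | j | Tc | RRj

Unit productions: Y->T.
Unit pairs (A ⇒* B via units): (Y,T).
S: inherits non-unit rules of {S} → Sc | YY | cj.
R: inherits non-unit rules of {R} → c | gjS.
T: inherits non-unit rules of {T} → RRj | j.
Y: inherits non-unit rules of {T, Y} → RRj | Tc | g | j.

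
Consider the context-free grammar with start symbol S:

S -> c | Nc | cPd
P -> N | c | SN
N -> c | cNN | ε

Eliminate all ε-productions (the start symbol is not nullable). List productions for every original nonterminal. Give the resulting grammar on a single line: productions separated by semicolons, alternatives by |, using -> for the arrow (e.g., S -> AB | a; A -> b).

Nullable set: {N, P}.
S -> Nc: N nullable, giving Nc | c.
S -> cPd: P nullable, giving cPd | cd.
Drop N -> ε.
N -> cNN: N, N nullable, giving c | cN | cNN.
P -> N: N nullable, giving N.
P -> SN: N nullable, giving S | SN.
Unchanged (no nullable symbols): S -> c; N -> c; P -> c.

S -> c | Nc | cd | cPd; N -> c | cN | cNN; P -> N | S | c | SN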